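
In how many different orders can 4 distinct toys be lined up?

The number of ways to arrange 4 distinct objects is 4!.

Final answer: 4! = 24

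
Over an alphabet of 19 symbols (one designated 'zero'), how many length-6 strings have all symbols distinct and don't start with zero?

First digit: 18 (nonzero). Second: 18 (not first). Third: 17, etc.
Total: 18 x 18 x 17 x 16 x 15 x 14.

Final answer: 18506880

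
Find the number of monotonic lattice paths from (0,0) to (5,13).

Each path has 5 right steps and 13 up steps in some order (18 steps total).
Choose which 13 of the 18 steps are up: C(18,13).

Final answer: C(18,13) = 8568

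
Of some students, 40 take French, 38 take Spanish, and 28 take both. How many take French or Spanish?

|A union B| = |A| + |B| - |A intersect B| = 40 + 38 - 28.

Final answer: 50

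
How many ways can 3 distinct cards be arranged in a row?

The number of ways to arrange 3 distinct objects is 3!.

Final answer: 3! = 6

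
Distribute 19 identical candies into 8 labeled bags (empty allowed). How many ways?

Stars and bars: C(n+k-1, k-1) = C(26,7).

Final answer: C(26,7) = 657800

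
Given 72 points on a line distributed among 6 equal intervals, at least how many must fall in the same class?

By pigeonhole with 72 objects and 6 categories: ceiling(72/6).

Final answer: 12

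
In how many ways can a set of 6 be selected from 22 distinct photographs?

C(22,6) = 22!/(6! x (22-6)!).

Final answer: C(22,6) = 74613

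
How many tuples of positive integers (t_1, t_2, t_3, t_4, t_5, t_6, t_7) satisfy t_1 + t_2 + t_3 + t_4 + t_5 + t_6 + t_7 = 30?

Substitute t'_i = t_i - 1 (so t'_i >= 0). Then sum t'_i = 30 - 7 = 23.
Stars and bars: C(23+7-1, 7-1) = C(29,6).

Final answer: C(29,6) = 475020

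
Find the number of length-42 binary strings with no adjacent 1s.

Let a(n) count valid strings. If the last bit is 0 the prefix is any valid string of length n-1; if it is 1 the string must end in 01 with a valid prefix of length n-2. So a(n) = a(n-1) + a(n-2), a(1)=2, a(2)=3.
Computing successive values: a(1)=2, a(2)=3, a(3)=5, a(4)=8, a(5)=13, a(6)=21, a(7)=34, a(8)=55, a(9)=89, a(10)=144, a(11)=233, a(12)=377, a(13)=610, a(14)=987, a(15)=1597, a(16)=2584, a(17)=4181, a(18)=6765, a(19)=10946, a(20)=17711, a(21)=28657, a(22)=46368, a(23)=75025, a(24)=121393, a(25)=196418, a(26)=317811, a(27)=514229, a(28)=832040, a(29)=1346269, a(30)=2178309, a(31)=3524578, a(32)=5702887, a(33)=9227465, a(34)=14930352, a(35)=24157817, a(36)=39088169, a(37)=63245986, a(38)=102334155, a(39)=165580141, a(40)=267914296, a(41)=433494437, a(42)=701408733.

Final answer: 701408733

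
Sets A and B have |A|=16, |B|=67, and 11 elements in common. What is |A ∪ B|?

|A union B| = |A| + |B| - |A intersect B| = 16 + 67 - 11.

Final answer: 72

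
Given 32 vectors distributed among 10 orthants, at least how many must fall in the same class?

By pigeonhole with 32 objects and 10 categories: ceiling(32/10).

Final answer: 4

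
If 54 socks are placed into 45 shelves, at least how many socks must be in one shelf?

By the pigeonhole principle: ceiling(54/45).

Final answer: 2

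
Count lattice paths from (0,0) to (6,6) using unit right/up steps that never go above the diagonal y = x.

Total monotonic paths to (6,6): C(12,6) = 924.
A path is bad iff it touches y = x + 1; reflecting its initial segment maps bad paths bijectively onto all paths to (5,7), of which there are C(12,7) = 792.
Valid Dyck paths: 924 - 792.
(Check: C(12,6) - C(12,7) = C(12,6)/7, the Catalan number C_{6}.)

Final answer: C_{6} = 132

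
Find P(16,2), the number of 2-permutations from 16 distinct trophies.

P(16,2) = 16!/(16-2)! = 16!/14!.

Final answer: P(16,2) = 240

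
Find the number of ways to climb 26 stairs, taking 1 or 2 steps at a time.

Let f(n) count the ways. The last step is size 1 or 2, so f(n) = f(n-1) + f(n-2) with f(1)=1, f(2)=2.
Building up term by term: f(1)=1, f(2)=2, f(3)=3, f(4)=5, f(5)=8, f(6)=13, f(7)=21, f(8)=34, f(9)=55, f(10)=89, f(11)=144, f(12)=233, f(13)=377, f(14)=610, f(15)=987, f(16)=1597, f(17)=2584, f(18)=4181, f(19)=6765, f(20)=10946, f(21)=17711, f(22)=28657, f(23)=46368, f(24)=75025, f(25)=121393, f(26)=196418.

Final answer: 196418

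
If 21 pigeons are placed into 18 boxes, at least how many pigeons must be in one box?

By the pigeonhole principle: ceiling(21/18).

Final answer: 2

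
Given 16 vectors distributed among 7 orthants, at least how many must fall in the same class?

By pigeonhole with 16 objects and 7 categories: ceiling(16/7).

Final answer: 3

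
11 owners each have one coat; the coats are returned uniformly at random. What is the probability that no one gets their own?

D(n) = (n-1)(D(n-1) + D(n-2)), D(0)=1, D(1)=0.
Building up: D(2)=1, D(3)=2, D(4)=9, D(5)=44, D(6)=265, D(7)=1854, D(8)=14833, D(9)=133496, D(10)=1334961, D(11)=14684570.
Total arrangements: 11! = 39916800.
Probability = D(11)/11! = 1468457/3991680.

Final answer: D(11)/11! = 14684570/39916800 = 0.367879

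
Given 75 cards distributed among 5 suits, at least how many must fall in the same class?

By pigeonhole with 75 objects and 5 categories: ceiling(75/5).

Final answer: 15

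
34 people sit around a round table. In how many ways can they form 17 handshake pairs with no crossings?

This is a standard Catalan-number count: the answer is C_n. Here n = 34/2 = 17.
Using C_0 = 1 and C_(k+1) = C_k x 2(2k+1)/(k+2), build up term by term: C_1=1, C_2=2, C_3=5, C_4=14, C_5=42, C_6=132, C_7=429, C_8=1430, C_9=4862, C_10=16796, C_11=58786, C_12=208012, C_13=742900, C_14=2674440, C_15=9694845, C_16=35357670, C_17=129644790.

Final answer: C_{17} = 129644790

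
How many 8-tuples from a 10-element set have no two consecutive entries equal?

Let g(n) count such strings. g(1) = 10, and each valid string of length n-1 extends in 9 ways (any symbol but the last), so g(n) = 9 g(n-1).
Total: g(8) = 10 x 9^7.

Final answer: 10 x 9^{7} = 47829690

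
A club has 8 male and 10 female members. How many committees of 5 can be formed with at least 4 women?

Sum over valid woman counts:
C(10,4)C(8,1) = 1680
C(10,5)C(8,0) = 252
Total: 1680 + 252.

Final answer: 1932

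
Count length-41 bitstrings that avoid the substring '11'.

A valid string ends in 0 (append to any length-(n-1) valid string) or in 01 (append to any length-(n-2) valid string), so a(n) = a(n-1) + a(n-2) with a(1)=2, a(2)=3.
Iterating the recurrence: a(1)=2, a(2)=3, a(3)=5, a(4)=8, a(5)=13, a(6)=21, a(7)=34, a(8)=55, a(9)=89, a(10)=144, a(11)=233, a(12)=377, a(13)=610, a(14)=987, a(15)=1597, a(16)=2584, a(17)=4181, a(18)=6765, a(19)=10946, a(20)=17711, a(21)=28657, a(22)=46368, a(23)=75025, a(24)=121393, a(25)=196418, a(26)=317811, a(27)=514229, a(28)=832040, a(29)=1346269, a(30)=2178309, a(31)=3524578, a(32)=5702887, a(33)=9227465, a(34)=14930352, a(35)=24157817, a(36)=39088169, a(37)=63245986, a(38)=102334155, a(39)=165580141, a(40)=267914296, a(41)=433494437.

Final answer: 433494437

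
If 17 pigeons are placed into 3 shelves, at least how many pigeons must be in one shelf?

By the pigeonhole principle: ceiling(17/3).

Final answer: 6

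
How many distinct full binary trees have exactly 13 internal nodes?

This is counted by the nth Catalan number C_n. Here n = 13.
C_n = (2n)!/(n!(n+1)!), so C_{13} = 26!/(13! x 14!) = C(26,13)/14 = 10400600/14.

Final answer: C_{13} = 742900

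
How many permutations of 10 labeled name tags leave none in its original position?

Derangements satisfy D(n) = (n-1)(D(n-1) + D(n-2)), starting from D(0)=1, D(1)=0.
D(2) = 1 x (0 + 1) = 1
D(3) = 2 x (1 + 0) = 2
D(4) = 3 x (2 + 1) = 9
D(5) = 4 x (9 + 2) = 44
D(6) = 5 x (44 + 9) = 265
D(7) = 6 x (265 + 44) = 1854
D(8) = 7 x (1854 + 265) = 14833
D(9) = 8 x (14833 + 1854) = 133496
D(10) = 9 x (D(9) + D(8)) = 9 x (133496 + 14833)

Final answer: D(10) = 1334961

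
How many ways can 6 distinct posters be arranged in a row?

The number of ways to arrange 6 distinct objects is 6!.

Final answer: 6! = 720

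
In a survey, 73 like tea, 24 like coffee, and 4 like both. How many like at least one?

|A union B| = |A| + |B| - |A intersect B| = 73 + 24 - 4.

Final answer: 93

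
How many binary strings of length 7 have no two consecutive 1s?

Let a(n) count valid strings. If the last bit is 0 the prefix is any valid string of length n-1; if it is 1 the string must end in 01 with a valid prefix of length n-2. So a(n) = a(n-1) + a(n-2), a(1)=2, a(2)=3.
Iterating the recurrence: a(1)=2, a(2)=3, a(3)=5, a(4)=8, a(5)=13, a(6)=21, a(7)=34.

Final answer: 34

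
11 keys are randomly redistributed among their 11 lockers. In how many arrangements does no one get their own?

Use the recurrence D(n) = (n-1)(D(n-1) + D(n-2)) with D(0)=1, D(1)=0.
D(2) = 1 x (0 + 1) = 1
D(3) = 2 x (1 + 0) = 2
D(4) = 3 x (2 + 1) = 9
D(5) = 4 x (9 + 2) = 44
D(6) = 5 x (44 + 9) = 265
D(7) = 6 x (265 + 44) = 1854
D(8) = 7 x (1854 + 265) = 14833
D(9) = 8 x (14833 + 1854) = 133496
D(10) = 9 x (133496 + 14833) = 1334961
D(11) = 10 x (D(10) + D(9)) = 10 x (1334961 + 133496)

Final answer: D(11) = 14684570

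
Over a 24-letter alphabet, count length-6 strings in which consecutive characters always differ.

Let g(n) count such strings. g(1) = 24, and each valid string of length n-1 extends in 23 ways (any symbol but the last), so g(n) = 23 g(n-1).
Total: g(6) = 24 x 23^5.

Final answer: 24 x 23^{5} = 154472232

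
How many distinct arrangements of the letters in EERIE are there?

Letters (E:3, I:1, R:1). Total letters: 5.
Permutations = 5!/(3!).

Final answer: 20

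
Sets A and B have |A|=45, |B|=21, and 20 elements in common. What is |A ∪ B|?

|A union B| = |A| + |B| - |A intersect B| = 45 + 21 - 20.

Final answer: 46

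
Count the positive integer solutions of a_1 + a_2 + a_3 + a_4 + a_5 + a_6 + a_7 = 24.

Substitute a'_i = a_i - 1 (so a'_i >= 0). Then sum a'_i = 24 - 7 = 17.
Stars and bars: C(17+7-1, 7-1) = C(23,6).

Final answer: C(23,6) = 100947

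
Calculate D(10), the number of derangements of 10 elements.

Use the recurrence D(n) = (n-1)(D(n-1) + D(n-2)) with D(0)=1, D(1)=0.
Building up: D(2)=1, D(3)=2, D(4)=9, D(5)=44, D(6)=265, D(7)=1854, D(8)=14833, D(9)=133496.
D(10) = 9 x (D(9) + D(8)) = 9 x (133496 + 14833).

Final answer: D(10) = 1334961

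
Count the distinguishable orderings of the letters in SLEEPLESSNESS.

Letters (E:4, L:2, N:1, P:1, S:5). Total letters: 13.
Permutations = 13!/(5! x 4! x 2!).

Final answer: 1081080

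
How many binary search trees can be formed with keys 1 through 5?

This is counted by the nth Catalan number C_n. Here n = 5.
C_n = C(2n,n)/(n+1), so C_{5} = C(10,5)/6 = 252/6.

Final answer: C_{5} = 42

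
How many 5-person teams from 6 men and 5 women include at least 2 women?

Sum over valid woman counts:
C(5,2)C(6,3) = 200
C(5,3)C(6,2) = 150
C(5,4)C(6,1) = 30
C(5,5)C(6,0) = 1
Total: 200 + 150 + 30 + 1.

Final answer: 381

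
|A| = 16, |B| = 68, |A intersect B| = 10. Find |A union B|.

|A union B| = |A| + |B| - |A intersect B| = 16 + 68 - 10.

Final answer: 74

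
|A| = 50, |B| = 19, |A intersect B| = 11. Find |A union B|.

|A union B| = |A| + |B| - |A intersect B| = 50 + 19 - 11.

Final answer: 58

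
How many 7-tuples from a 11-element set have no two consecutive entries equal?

First character: 11 choices. Each subsequent: 10 choices (must differ from the previous one).
Total: 11 x 10^6.

Final answer: 11 x 10^{6} = 11000000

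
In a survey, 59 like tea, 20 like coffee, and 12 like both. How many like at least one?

|A union B| = |A| + |B| - |A intersect B| = 59 + 20 - 12.

Final answer: 67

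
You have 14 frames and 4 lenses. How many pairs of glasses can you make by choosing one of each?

By the multiplication principle: 14 x 4.

Final answer: 56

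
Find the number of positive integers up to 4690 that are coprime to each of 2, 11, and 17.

|div by 2|=2345, |div by 11|=426, |div by 17|=275.
|div by 2&11|=213, |div by 2&17|=137, |div by 11&17|=25, |div by all|=12.
By inclusion-exclusion, divisible by at least one: 2345+426+275-213-137-25+12 = 2683.
Not divisible by any: 4690 - 2683.

Final answer: 2007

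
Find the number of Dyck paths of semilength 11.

Total monotonic paths to (11,11): C(22,11) = 705432.
Paths that cross above y=x (reflection bijection): C(22,12) = 646646.
Valid Dyck paths: 705432 - 646646.
(These counts are the Catalan numbers.)

Final answer: C_{11} = 58786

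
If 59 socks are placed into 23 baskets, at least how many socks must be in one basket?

By the pigeonhole principle: ceiling(59/23).

Final answer: 3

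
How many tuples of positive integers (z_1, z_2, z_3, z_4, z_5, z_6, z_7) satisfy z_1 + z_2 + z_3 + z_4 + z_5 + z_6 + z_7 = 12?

Substitute z'_i = z_i - 1 (so z'_i >= 0). Then sum z'_i = 12 - 7 = 5.
Stars and bars: C(5+7-1, 7-1) = C(11,6).

Final answer: C(11,6) = 462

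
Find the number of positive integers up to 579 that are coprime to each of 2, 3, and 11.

|div by 2|=289, |div by 3|=193, |div by 11|=52.
|div by 2&3|=96, |div by 2&11|=26, |div by 3&11|=17, |div by all|=8.
By inclusion-exclusion, divisible by at least one: 289+193+52-96-26-17+8 = 403.
Not divisible by any: 579 - 403.

Final answer: 176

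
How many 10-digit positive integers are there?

These are the integers in [10^9, 10^10), so the count is 10^10 - 10^9 = 9 x 10^9.

Final answer: 9000000000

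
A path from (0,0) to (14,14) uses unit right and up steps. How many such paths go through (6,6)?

Paths (0,0)->(6,6): C(12,6) = 924.
Paths (6,6)->(14,14): C(16,8) = 12870.
By multiplication principle: 924 x 12870.

Final answer: 11891880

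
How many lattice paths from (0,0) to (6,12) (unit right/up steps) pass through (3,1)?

Paths (0,0)->(3,1): C(4,1) = 4.
Paths (3,1)->(6,12): C(14,11) = 364.
By multiplication principle: 4 x 364.

Final answer: 1456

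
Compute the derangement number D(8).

Derangements satisfy D(n) = (n-1)(D(n-1) + D(n-2)), starting from D(0)=1, D(1)=0.
Building up: D(2)=1, D(3)=2, D(4)=9, D(5)=44, D(6)=265, D(7)=1854.
D(8) = 7 x (D(7) + D(6)) = 7 x (1854 + 265).

Final answer: D(8) = 14833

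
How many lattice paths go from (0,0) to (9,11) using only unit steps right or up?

Each path has 9 right steps and 11 up steps in some order (20 steps total).
Choose which 11 of the 20 steps are up: C(20,11).

Final answer: C(20,11) = 167960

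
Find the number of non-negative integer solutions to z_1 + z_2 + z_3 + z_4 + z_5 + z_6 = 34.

Stars and bars with 34 stars and 5 bars:
C(34+6-1, 6-1) = C(39,5).

Final answer: C(39,5) = 575757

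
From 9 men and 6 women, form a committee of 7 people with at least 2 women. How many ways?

Sum over valid woman counts:
C(6,2)C(9,5) = 1890
C(6,3)C(9,4) = 2520
C(6,4)C(9,3) = 1260
C(6,5)C(9,2) = 216
C(6,6)C(9,1) = 9
Total: 1890 + 2520 + 1260 + 216 + 9.

Final answer: 5895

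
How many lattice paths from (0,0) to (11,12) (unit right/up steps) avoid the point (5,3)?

Total paths to (11,12): C(23,12) = 1352078.
Paths through (5,3): C(8,3) x C(15,9) = 280280.
Avoiding (5,3): 1352078 - 280280.

Final answer: 1071798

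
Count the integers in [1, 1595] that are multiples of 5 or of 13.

Multiples of 5: 319. Multiples of 13: 122. Of both (lcm=65): 24.
By inclusion-exclusion: 319 + 122 - 24.

Final answer: 417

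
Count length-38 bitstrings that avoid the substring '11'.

Classify by the final bit: ...0 gives a(n-1) strings, ...01 gives a(n-2) strings. Thus a(n) = a(n-1) + a(n-2) with a(1)=2, a(2)=3.
Iterating the recurrence: a(1)=2, a(2)=3, a(3)=5, a(4)=8, a(5)=13, a(6)=21, a(7)=34, a(8)=55, a(9)=89, a(10)=144, a(11)=233, a(12)=377, a(13)=610, a(14)=987, a(15)=1597, a(16)=2584, a(17)=4181, a(18)=6765, a(19)=10946, a(20)=17711, a(21)=28657, a(22)=46368, a(23)=75025, a(24)=121393, a(25)=196418, a(26)=317811, a(27)=514229, a(28)=832040, a(29)=1346269, a(30)=2178309, a(31)=3524578, a(32)=5702887, a(33)=9227465, a(34)=14930352, a(35)=24157817, a(36)=39088169, a(37)=63245986, a(38)=102334155.

Final answer: 102334155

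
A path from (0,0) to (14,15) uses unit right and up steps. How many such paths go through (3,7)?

Paths (0,0)->(3,7): C(10,7) = 120.
Paths (3,7)->(14,15): C(19,8) = 75582.
By multiplication principle: 120 x 75582.

Final answer: 9069840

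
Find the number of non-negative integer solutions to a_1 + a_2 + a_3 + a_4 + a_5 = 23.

Stars and bars with 23 stars and 4 bars:
C(23+5-1, 5-1) = C(27,4).

Final answer: C(27,4) = 17550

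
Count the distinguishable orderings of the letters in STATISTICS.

Letters (A:1, C:1, I:2, S:3, T:3). Total letters: 10.
Permutations = 10!/(3! x 3! x 2!).

Final answer: 50400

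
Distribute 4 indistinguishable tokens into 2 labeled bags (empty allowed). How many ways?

Stars and bars: C(n+k-1, k-1) = C(5,1).

Final answer: C(5,1) = 5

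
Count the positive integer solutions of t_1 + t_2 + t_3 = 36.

Substitute t'_i = t_i - 1 (so t'_i >= 0). Then sum t'_i = 36 - 3 = 33.
Stars and bars: C(33+3-1, 3-1) = C(35,2).

Final answer: C(35,2) = 595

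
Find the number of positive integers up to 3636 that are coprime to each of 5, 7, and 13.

|div by 5|=727, |div by 7|=519, |div by 13|=279.
|div by 5&7|=103, |div by 5&13|=55, |div by 7&13|=39, |div by all|=7.
By inclusion-exclusion, divisible by at least one: 727+519+279-103-55-39+7 = 1335.
Not divisible by any: 3636 - 1335.

Final answer: 2301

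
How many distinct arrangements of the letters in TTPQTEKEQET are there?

Letters (E:3, K:1, P:1, Q:2, T:4). Total letters: 11.
Permutations = 11!/(4! x 3! x 2!).

Final answer: 138600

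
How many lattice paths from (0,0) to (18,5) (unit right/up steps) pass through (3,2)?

Paths (0,0)->(3,2): C(5,2) = 10.
Paths (3,2)->(18,5): C(18,3) = 816.
By multiplication principle: 10 x 816.

Final answer: 8160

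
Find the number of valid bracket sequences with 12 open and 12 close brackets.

This is a standard Catalan-number count: the answer is C_n. Here n = 12 (pairs).
Using C_0 = 1 and C_(k+1) = C_k x 2(2k+1)/(k+2), build up term by term: C_1=1, C_2=2, C_3=5, C_4=14, C_5=42, C_6=132, C_7=429, C_8=1430, C_9=4862, C_10=16796, C_11=58786, C_12=208012.

Final answer: C_{12} = 208012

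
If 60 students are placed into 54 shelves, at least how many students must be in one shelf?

By the pigeonhole principle: ceiling(60/54).

Final answer: 2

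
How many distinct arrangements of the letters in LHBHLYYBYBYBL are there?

Letters (B:4, H:2, L:3, Y:4). Total letters: 13.
Permutations = 13!/(4! x 4! x 3! x 2!).

Final answer: 900900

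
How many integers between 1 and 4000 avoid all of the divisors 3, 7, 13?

|div by 3|=1333, |div by 7|=571, |div by 13|=307.
|div by 3&7|=190, |div by 3&13|=102, |div by 7&13|=43, |div by all|=14.
By inclusion-exclusion, divisible by at least one: 1333+571+307-190-102-43+14 = 1890.
Not divisible by any: 4000 - 1890.

Final answer: 2110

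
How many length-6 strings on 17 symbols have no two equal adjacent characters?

First character: 17 choices. Each subsequent: 16 choices (must differ from the previous one).
Total: 17 x 16^5.

Final answer: 17 x 16^{5} = 17825792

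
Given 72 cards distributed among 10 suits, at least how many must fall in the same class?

By pigeonhole with 72 objects and 10 categories: ceiling(72/10).

Final answer: 8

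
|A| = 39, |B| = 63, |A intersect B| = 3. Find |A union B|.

|A union B| = |A| + |B| - |A intersect B| = 39 + 63 - 3.

Final answer: 99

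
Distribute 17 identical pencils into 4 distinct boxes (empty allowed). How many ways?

Stars and bars: C(n+k-1, k-1) = C(20,3).

Final answer: C(20,3) = 1140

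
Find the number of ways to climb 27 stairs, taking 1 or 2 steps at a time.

Let f(n) count the ways. The last step is size 1 or 2, so f(n) = f(n-1) + f(n-2) with f(1)=1, f(2)=2.
Computing successive values: f(1)=1, f(2)=2, f(3)=3, f(4)=5, f(5)=8, f(6)=13, f(7)=21, f(8)=34, f(9)=55, f(10)=89, f(11)=144, f(12)=233, f(13)=377, f(14)=610, f(15)=987, f(16)=1597, f(17)=2584, f(18)=4181, f(19)=6765, f(20)=10946, f(21)=17711, f(22)=28657, f(23)=46368, f(24)=75025, f(25)=121393, f(26)=196418, f(27)=317811.

Final answer: 317811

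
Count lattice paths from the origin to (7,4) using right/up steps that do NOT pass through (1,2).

Total paths to (7,4): C(11,4) = 330.
Paths through (1,2): C(3,2) x C(8,2) = 84.
Avoiding (1,2): 330 - 84.

Final answer: 246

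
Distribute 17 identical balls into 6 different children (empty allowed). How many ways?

Stars and bars: C(n+k-1, k-1) = C(22,5).

Final answer: C(22,5) = 26334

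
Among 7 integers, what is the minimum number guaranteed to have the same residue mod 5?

There are 5 possible values for residue mod 5. With 7 integers and 5 categories, by pigeonhole: ceiling(7/5).

Final answer: 2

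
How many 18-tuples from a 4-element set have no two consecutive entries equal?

First character: 4 choices. Each subsequent: 3 choices (must differ from the previous one).
Total: 4 x 3^17.

Final answer: 4 x 3^{17} = 516560652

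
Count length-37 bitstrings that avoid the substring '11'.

Classify by the final bit: ...0 gives a(n-1) strings, ...01 gives a(n-2) strings. Thus a(n) = a(n-1) + a(n-2) with a(1)=2, a(2)=3.
Building up term by term: a(1)=2, a(2)=3, a(3)=5, a(4)=8, a(5)=13, a(6)=21, a(7)=34, a(8)=55, a(9)=89, a(10)=144, a(11)=233, a(12)=377, a(13)=610, a(14)=987, a(15)=1597, a(16)=2584, a(17)=4181, a(18)=6765, a(19)=10946, a(20)=17711, a(21)=28657, a(22)=46368, a(23)=75025, a(24)=121393, a(25)=196418, a(26)=317811, a(27)=514229, a(28)=832040, a(29)=1346269, a(30)=2178309, a(31)=3524578, a(32)=5702887, a(33)=9227465, a(34)=14930352, a(35)=24157817, a(36)=39088169, a(37)=63245986.

Final answer: 63245986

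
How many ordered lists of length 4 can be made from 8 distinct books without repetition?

P(8,4) = 8!/(8-4)! = 8!/4!.

Final answer: P(8,4) = 1680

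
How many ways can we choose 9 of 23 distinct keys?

C(23,9) = 23!/(9! x 14!).

Final answer: \binom{23}{9} = 817190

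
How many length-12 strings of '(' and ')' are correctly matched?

The structures are counted by the Catalan number C_n. Here n = 6 (pairs).
C_n = C(2n,n) - C(2n,n+1), so C_{6} = C(12,6) - C(12,7) = 924 - 792.

Final answer: C_{6} = 132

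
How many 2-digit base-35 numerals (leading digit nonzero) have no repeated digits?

First digit: 34 (nonzero). Second: 34 (not first). Third: 33, etc.
Total: 34 x 34.

Final answer: 1156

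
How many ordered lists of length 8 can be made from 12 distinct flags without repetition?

P(12,8) = 12!/(12-8)! = 12!/4!.

Final answer: P(12,8) = 19958400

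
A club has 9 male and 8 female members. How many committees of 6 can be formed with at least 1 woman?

Sum over valid woman counts:
C(8,1)C(9,5) = 1008
C(8,2)C(9,4) = 3528
C(8,3)C(9,3) = 4704
C(8,4)C(9,2) = 2520
C(8,5)C(9,1) = 504
C(8,6)C(9,0) = 28
Total: 1008 + 3528 + 4704 + 2520 + 504 + 28.

Final answer: 12292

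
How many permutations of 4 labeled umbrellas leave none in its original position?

D(n) = (n-1)(D(n-1) + D(n-2)), D(0)=1, D(1)=0.
D(2) = 1 x (0 + 1) = 1
D(3) = 2 x (1 + 0) = 2
D(4) = 3 x (D(3) + D(2)) = 3 x (2 + 1)

Final answer: D(4) = 9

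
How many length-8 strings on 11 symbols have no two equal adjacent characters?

First character: 11 choices. Each subsequent: 10 choices (must differ from the previous one).
Total: 11 x 10^7.

Final answer: 11 x 10^{7} = 110000000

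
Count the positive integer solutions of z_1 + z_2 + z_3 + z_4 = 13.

Substitute z'_i = z_i - 1 (so z'_i >= 0). Then sum z'_i = 13 - 4 = 9.
Stars and bars: C(9+4-1, 4-1) = C(12,3).

Final answer: C(12,3) = 220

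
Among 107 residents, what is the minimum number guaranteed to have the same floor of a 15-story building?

There are 15 possible values for floor of a 15-story building. With 107 residents and 15 categories, by pigeonhole: ceiling(107/15).

Final answer: 8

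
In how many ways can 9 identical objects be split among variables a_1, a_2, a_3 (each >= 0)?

Stars and bars with 9 stars and 2 bars:
C(9+3-1, 3-1) = C(11,2).

Final answer: C(11,2) = 55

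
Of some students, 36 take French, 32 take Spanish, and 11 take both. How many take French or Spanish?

|A union B| = |A| + |B| - |A intersect B| = 36 + 32 - 11.

Final answer: 57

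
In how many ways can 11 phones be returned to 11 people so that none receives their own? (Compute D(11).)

Use the recurrence D(n) = (n-1)(D(n-1) + D(n-2)) with D(0)=1, D(1)=0.
D(2) = 1 x (0 + 1) = 1
D(3) = 2 x (1 + 0) = 2
D(4) = 3 x (2 + 1) = 9
D(5) = 4 x (9 + 2) = 44
D(6) = 5 x (44 + 9) = 265
D(7) = 6 x (265 + 44) = 1854
D(8) = 7 x (1854 + 265) = 14833
D(9) = 8 x (14833 + 1854) = 133496
D(10) = 9 x (133496 + 14833) = 1334961
D(11) = 10 x (D(10) + D(9)) = 10 x (1334961 + 133496)

Final answer: D(11) = 14684570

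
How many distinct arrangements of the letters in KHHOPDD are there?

Letters (D:2, H:2, K:1, O:1, P:1). Total letters: 7.
Permutations = 7!/(2! x 2!).

Final answer: 1260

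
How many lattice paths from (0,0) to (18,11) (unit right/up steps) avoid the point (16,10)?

Total paths to (18,11): C(29,11) = 34597290.
Paths through (16,10): C(26,10) x C(3,1) = 15935205.
Avoiding (16,10): 34597290 - 15935205.

Final answer: 18662085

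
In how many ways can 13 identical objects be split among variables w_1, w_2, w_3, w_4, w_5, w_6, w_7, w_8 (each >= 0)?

Stars and bars with 13 stars and 7 bars:
C(13+8-1, 8-1) = C(20,7).

Final answer: C(20,7) = 77520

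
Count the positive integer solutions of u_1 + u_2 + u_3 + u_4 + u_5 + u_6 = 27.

Substitute u'_i = u_i - 1 (so u'_i >= 0). Then sum u'_i = 27 - 6 = 21.
Stars and bars: C(21+6-1, 6-1) = C(26,5).

Final answer: C(26,5) = 65780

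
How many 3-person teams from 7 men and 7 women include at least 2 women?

Sum over valid woman counts:
C(7,2)C(7,1) = 147
C(7,3)C(7,0) = 35
Total: 147 + 35.

Final answer: 182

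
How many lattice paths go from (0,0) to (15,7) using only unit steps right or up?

Each path has 15 right steps and 7 up steps in some order (22 steps total).
Choose which 7 of the 22 steps are up: C(22,7).

Final answer: C(22,7) = 170544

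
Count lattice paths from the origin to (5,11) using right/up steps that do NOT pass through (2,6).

Total paths to (5,11): C(16,11) = 4368.
Paths through (2,6): C(8,6) x C(8,5) = 1568.
Avoiding (2,6): 4368 - 1568.

Final answer: 2800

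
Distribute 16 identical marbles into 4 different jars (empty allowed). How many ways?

Stars and bars: C(n+k-1, k-1) = C(19,3).

Final answer: C(19,3) = 969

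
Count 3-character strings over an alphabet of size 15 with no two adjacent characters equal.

Let g(n) count such strings. g(1) = 15, and each valid string of length n-1 extends in 14 ways (any symbol but the last), so g(n) = 14 g(n-1).
Total: g(3) = 15 x 14^2.

Final answer: 15 x 14^{2} = 2940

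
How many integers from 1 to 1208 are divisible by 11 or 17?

Multiples of 11: 109. Multiples of 17: 71. Of both (lcm=187): 6.
By inclusion-exclusion: 109 + 71 - 6.

Final answer: 174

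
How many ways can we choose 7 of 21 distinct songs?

C(21,7) = 21!/(7! x (21-7)!).

Final answer: C(21,7) = 116280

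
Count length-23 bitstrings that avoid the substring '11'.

A valid string ends in 0 (append to any length-(n-1) valid string) or in 01 (append to any length-(n-2) valid string), so a(n) = a(n-1) + a(n-2) with a(1)=2, a(2)=3.
Computing successive values: a(1)=2, a(2)=3, a(3)=5, a(4)=8, a(5)=13, a(6)=21, a(7)=34, a(8)=55, a(9)=89, a(10)=144, a(11)=233, a(12)=377, a(13)=610, a(14)=987, a(15)=1597, a(16)=2584, a(17)=4181, a(18)=6765, a(19)=10946, a(20)=17711, a(21)=28657, a(22)=46368, a(23)=75025.

Final answer: 75025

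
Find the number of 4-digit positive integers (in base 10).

These are the integers in [10^3, 10^4), so the count is 10^4 - 10^3 = 9 x 10^3.

Final answer: 9000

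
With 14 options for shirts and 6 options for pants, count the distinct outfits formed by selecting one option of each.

By the multiplication principle: 14 x 6.

Final answer: 84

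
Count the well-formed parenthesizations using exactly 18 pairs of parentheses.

The structures are counted by the Catalan number C_n. Here n = 18 (pairs).
C_n = C(2n,n)/(n+1), so C_{18} = C(36,18)/19 = 9075135300/19.

Final answer: C_{18} = 477638700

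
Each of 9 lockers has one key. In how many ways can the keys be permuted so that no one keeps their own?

Derangements satisfy D(n) = (n-1)(D(n-1) + D(n-2)), starting from D(0)=1, D(1)=0.
D(2) = 1 x (0 + 1) = 1
D(3) = 2 x (1 + 0) = 2
D(4) = 3 x (2 + 1) = 9
D(5) = 4 x (9 + 2) = 44
D(6) = 5 x (44 + 9) = 265
D(7) = 6 x (265 + 44) = 1854
D(8) = 7 x (1854 + 265) = 14833
D(9) = 8 x (D(8) + D(7)) = 8 x (14833 + 1854)

Final answer: D(9) = 133496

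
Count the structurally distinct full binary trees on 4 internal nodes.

The structures are counted by the Catalan number C_n. Here n = 4.
C_n = C(2n,n) - C(2n,n+1), so C_{4} = C(8,4) - C(8,5) = 70 - 56.

Final answer: C_{4} = 14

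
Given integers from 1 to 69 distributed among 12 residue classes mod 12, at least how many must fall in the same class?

By pigeonhole with 69 objects and 12 categories: ceiling(69/12).

Final answer: 6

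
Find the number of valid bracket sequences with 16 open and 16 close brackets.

The structures are counted by the Catalan number C_n. Here n = 16 (pairs).
C_n = C(2n,n) - C(2n,n+1), so C_{16} = C(32,16) - C(32,17) = 601080390 - 565722720.

Final answer: C_{16} = 35357670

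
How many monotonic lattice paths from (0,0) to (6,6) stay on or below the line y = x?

Total monotonic paths to (6,6): C(12,6) = 924.
Paths that cross above y=x (reflection bijection): C(12,7) = 792.
Valid Dyck paths: 924 - 792.
(Check: C(12,6) - C(12,7) = C(12,6)/7, the Catalan number C_{6}.)

Final answer: C_{6} = 132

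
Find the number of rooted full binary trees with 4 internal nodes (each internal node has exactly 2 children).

This is counted by the nth Catalan number C_n. Here n = 4.
C_n = C(2n,n)/(n+1), so C_{4} = C(8,4)/5 = 70/5.

Final answer: C_{4} = 14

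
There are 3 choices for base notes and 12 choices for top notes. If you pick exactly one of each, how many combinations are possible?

By the multiplication principle: 3 x 12.

Final answer: 36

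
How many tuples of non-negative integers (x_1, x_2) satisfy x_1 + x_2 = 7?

Stars and bars with 7 stars and 1 bars:
C(7+2-1, 2-1) = C(8,1).

Final answer: C(8,1) = 8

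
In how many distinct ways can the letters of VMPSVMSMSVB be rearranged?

Letters (B:1, M:3, P:1, S:3, V:3). Total letters: 11.
Permutations = 11!/(3! x 3! x 3!).

Final answer: 184800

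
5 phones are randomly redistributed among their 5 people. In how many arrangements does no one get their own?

Use the recurrence D(n) = (n-1)(D(n-1) + D(n-2)) with D(0)=1, D(1)=0.
D(2) = 1 x (0 + 1) = 1
D(3) = 2 x (1 + 0) = 2
D(4) = 3 x (2 + 1) = 9
D(5) = 4 x (D(4) + D(3)) = 4 x (9 + 2)

Final answer: D(5) = 44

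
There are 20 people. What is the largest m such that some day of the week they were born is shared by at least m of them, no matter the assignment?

There are 7 possible values for day of the week they were born. With 20 people and 7 categories, by pigeonhole: ceiling(20/7).

Final answer: 3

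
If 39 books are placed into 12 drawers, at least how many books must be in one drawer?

By the pigeonhole principle: ceiling(39/12).

Final answer: 4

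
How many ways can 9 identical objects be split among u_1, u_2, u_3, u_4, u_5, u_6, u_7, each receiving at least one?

Substitute u'_i = u_i - 1 (so u'_i >= 0). Then sum u'_i = 9 - 7 = 2.
Stars and bars: C(2+7-1, 7-1) = C(8,6).

Final answer: C(8,6) = 28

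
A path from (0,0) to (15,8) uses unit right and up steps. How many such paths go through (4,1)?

Paths (0,0)->(4,1): C(5,1) = 5.
Paths (4,1)->(15,8): C(18,7) = 31824.
By multiplication principle: 5 x 31824.

Final answer: 159120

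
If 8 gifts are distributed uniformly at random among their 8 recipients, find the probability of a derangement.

Use the recurrence D(n) = (n-1)(D(n-1) + D(n-2)) with D(0)=1, D(1)=0.
Building up: D(2)=1, D(3)=2, D(4)=9, D(5)=44, D(6)=265, D(7)=1854, D(8)=14833.
Total arrangements: 8! = 40320.
Probability = D(8)/8! = 2119/5760.

Final answer: D(8)/8! = 14833/40320 = 0.367882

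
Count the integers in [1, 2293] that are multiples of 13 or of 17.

Multiples of 13: 176. Multiples of 17: 134. Of both (lcm=221): 10.
By inclusion-exclusion: 176 + 134 - 10.

Final answer: 300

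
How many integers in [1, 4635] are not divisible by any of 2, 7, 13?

|div by 2|=2317, |div by 7|=662, |div by 13|=356.
|div by 2&7|=331, |div by 2&13|=178, |div by 7&13|=50, |div by all|=25.
By inclusion-exclusion, divisible by at least one: 2317+662+356-331-178-50+25 = 2801.
Not divisible by any: 4635 - 2801.

Final answer: 1834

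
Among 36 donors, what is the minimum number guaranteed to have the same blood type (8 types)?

There are 8 possible values for blood type (8 types). With 36 donors and 8 categories, by pigeonhole: ceiling(36/8).

Final answer: 5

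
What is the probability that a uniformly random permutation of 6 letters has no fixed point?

Use the recurrence D(n) = (n-1)(D(n-1) + D(n-2)) with D(0)=1, D(1)=0.
Building up: D(2)=1, D(3)=2, D(4)=9, D(5)=44, D(6)=265.
Total arrangements: 6! = 720.
Probability = D(6)/6! = 53/144.

Final answer: D(6)/6! = 265/720 = 0.368056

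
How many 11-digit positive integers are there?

The leading digit cannot be 0 (9 options); the other 10 digits can be anything (10 options each).
Total: 9 x 10^10.

Final answer: 90000000000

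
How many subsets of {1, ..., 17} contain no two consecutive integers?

Condition on whether n belongs to the subset: if not, any valid subset of {1, ..., n-1} works (a(n-1)); if so, n-1 is excluded and the rest is a valid subset of {1, ..., n-2} (a(n-2)). Hence a(n) = a(n-1) + a(n-2), a(1)=2, a(2)=3.
Iterating the recurrence: a(1)=2, a(2)=3, a(3)=5, a(4)=8, a(5)=13, a(6)=21, a(7)=34, a(8)=55, a(9)=89, a(10)=144, a(11)=233, a(12)=377, a(13)=610, a(14)=987, a(15)=1597, a(16)=2584, a(17)=4181.

Final answer: 4181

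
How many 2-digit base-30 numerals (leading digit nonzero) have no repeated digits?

The leading digit has 29 choices (anything but zero); the next has 29 (anything but the first), then 28, and so on, one fewer each time.
Total: 29 x 29.

Final answer: 841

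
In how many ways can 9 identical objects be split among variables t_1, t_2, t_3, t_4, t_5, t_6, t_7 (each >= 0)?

Stars and bars with 9 stars and 6 bars:
C(9+7-1, 7-1) = C(15,6).

Final answer: C(15,6) = 5005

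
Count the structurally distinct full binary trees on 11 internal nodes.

The structures are counted by the Catalan number C_n. Here n = 11.
Using C_0 = 1 and C_(k+1) = C_k x 2(2k+1)/(k+2), build up term by term: C_1=1, C_2=2, C_3=5, C_4=14, C_5=42, C_6=132, C_7=429, C_8=1430, C_9=4862, C_10=16796, C_11=58786.

Final answer: C_{11} = 58786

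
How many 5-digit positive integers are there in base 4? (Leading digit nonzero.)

In base 4, the leading digit has 3 choices (1..3); each of the remaining 4 digits has 4 choices.
Total: 3 x 4^4.

Final answer: 768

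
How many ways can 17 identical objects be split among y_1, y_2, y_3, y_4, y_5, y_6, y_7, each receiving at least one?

Substitute y'_i = y_i - 1 (so y'_i >= 0). Then sum y'_i = 17 - 7 = 10.
Stars and bars: C(10+7-1, 7-1) = C(16,6).

Final answer: C(16,6) = 8008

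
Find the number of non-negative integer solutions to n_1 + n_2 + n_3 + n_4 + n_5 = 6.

Stars and bars with 6 stars and 4 bars:
C(6+5-1, 5-1) = C(10,4).

Final answer: C(10,4) = 210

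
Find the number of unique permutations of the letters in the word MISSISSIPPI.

Letters (I:4, M:1, P:2, S:4). Total letters: 11.
Permutations = 11!/(4! x 4! x 2!).

Final answer: 34650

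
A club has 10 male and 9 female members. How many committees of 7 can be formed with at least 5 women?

Sum over valid woman counts:
C(9,5)C(10,2) = 5670
C(9,6)C(10,1) = 840
C(9,7)C(10,0) = 36
Total: 5670 + 840 + 36.

Final answer: 6546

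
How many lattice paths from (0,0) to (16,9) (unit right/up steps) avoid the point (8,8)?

Total paths to (16,9): C(25,9) = 2042975.
Paths through (8,8): C(16,8) x C(9,1) = 115830.
Avoiding (8,8): 2042975 - 115830.

Final answer: 1927145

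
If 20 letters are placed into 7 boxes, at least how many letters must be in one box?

By the pigeonhole principle: ceiling(20/7).

Final answer: 3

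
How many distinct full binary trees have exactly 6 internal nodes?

The structures are counted by the Catalan number C_n. Here n = 6.
C_n = C(2n,n) - C(2n,n+1), so C_{6} = C(12,6) - C(12,7) = 924 - 792.

Final answer: C_{6} = 132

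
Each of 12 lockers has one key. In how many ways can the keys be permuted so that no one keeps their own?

Use the recurrence D(n) = (n-1)(D(n-1) + D(n-2)) with D(0)=1, D(1)=0.
D(2) = 1 x (0 + 1) = 1
D(3) = 2 x (1 + 0) = 2
D(4) = 3 x (2 + 1) = 9
D(5) = 4 x (9 + 2) = 44
D(6) = 5 x (44 + 9) = 265
D(7) = 6 x (265 + 44) = 1854
D(8) = 7 x (1854 + 265) = 14833
D(9) = 8 x (14833 + 1854) = 133496
D(10) = 9 x (133496 + 14833) = 1334961
D(11) = 10 x (1334961 + 133496) = 14684570
D(12) = 11 x (D(11) + D(10)) = 11 x (14684570 + 1334961)

Final answer: D(12) = 176214841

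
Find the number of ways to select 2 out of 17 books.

C(17,2) = 17!/(2! x (17-2)!).

Final answer: C(17,2) = 136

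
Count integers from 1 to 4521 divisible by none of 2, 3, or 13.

|div by 2|=2260, |div by 3|=1507, |div by 13|=347.
|div by 2&3|=753, |div by 2&13|=173, |div by 3&13|=115, |div by all|=57.
By inclusion-exclusion, divisible by at least one: 2260+1507+347-753-173-115+57 = 3130.
Not divisible by any: 4521 - 3130.

Final answer: 1391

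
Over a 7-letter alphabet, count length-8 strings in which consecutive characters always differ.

First character: 7 choices. Each subsequent: 6 choices (must differ from the previous one).
Total: 7 x 6^7.

Final answer: 7 x 6^{7} = 1959552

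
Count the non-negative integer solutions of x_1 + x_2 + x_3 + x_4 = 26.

Stars and bars with 26 stars and 3 bars:
C(26+4-1, 4-1) = C(29,3).

Final answer: C(29,3) = 3654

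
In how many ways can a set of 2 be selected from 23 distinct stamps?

C(23,2) = 23!/(2! x (23-2)!).

Final answer: C(23,2) = 253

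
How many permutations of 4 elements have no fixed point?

Use the recurrence D(n) = (n-1)(D(n-1) + D(n-2)) with D(0)=1, D(1)=0.
D(2) = 1 x (0 + 1) = 1
D(3) = 2 x (1 + 0) = 2
D(4) = 3 x (D(3) + D(2)) = 3 x (2 + 1)

Final answer: D(4) = 9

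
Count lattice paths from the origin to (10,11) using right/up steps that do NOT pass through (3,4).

Total paths to (10,11): C(21,11) = 352716.
Paths through (3,4): C(7,4) x C(14,7) = 120120.
Avoiding (3,4): 352716 - 120120.

Final answer: 232596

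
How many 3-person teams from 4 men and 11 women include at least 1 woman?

Sum over valid woman counts:
C(11,1)C(4,2) = 66
C(11,2)C(4,1) = 220
C(11,3)C(4,0) = 165
Total: 66 + 220 + 165.

Final answer: 451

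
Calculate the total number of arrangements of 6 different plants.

The number of ways to arrange 6 distinct objects is 6!.

Final answer: 6! = 720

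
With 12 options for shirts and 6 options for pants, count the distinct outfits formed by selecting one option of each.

By the multiplication principle: 12 x 6.

Final answer: 72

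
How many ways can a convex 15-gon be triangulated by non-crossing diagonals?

This is a standard Catalan-number count: the answer is C_n. Here n = 15 - 2 = 13.
Using C_0 = 1 and C_(k+1) = C_k x 2(2k+1)/(k+2), build up term by term: C_1=1, C_2=2, C_3=5, C_4=14, C_5=42, C_6=132, C_7=429, C_8=1430, C_9=4862, C_10=16796, C_11=58786, C_12=208012, C_13=742900.

Final answer: C_{13} = 742900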